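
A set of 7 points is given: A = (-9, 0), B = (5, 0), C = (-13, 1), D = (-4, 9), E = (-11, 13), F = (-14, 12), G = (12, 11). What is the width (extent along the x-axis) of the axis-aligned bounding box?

26

max x = 12, min x = -14, so width = 26.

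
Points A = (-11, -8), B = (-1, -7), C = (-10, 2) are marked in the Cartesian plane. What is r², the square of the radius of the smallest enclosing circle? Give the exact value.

10201/242

Side lengths²: AB² = 101, AC² = 101, BC² = 162.
Since BC² = 162 < 101 + 101 = 202, the triangle is acute, so the smallest enclosing circle is the circumcircle.
Circumcentre = (-141/22, -75/22), r² = 10201/242.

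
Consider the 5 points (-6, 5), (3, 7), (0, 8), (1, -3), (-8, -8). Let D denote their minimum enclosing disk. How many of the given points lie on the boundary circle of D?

The minimum enclosing circle of a finite set is fixed by two of the points (as a diameter) or three (as a circumcircle).
The farthest pair is (3, 7)–(-8, -8) with squared distance 346. The circle on this segment as diameter has centre (-2.5, -0.5) and r² = 346/4 = 86.5.
Check (-6, 5): distance² to centre = 42.5 ≤ 86.5, so it lies inside.
All remaining points lie in this disk, and no smaller disk contains both endpoints, so this is the minimum enclosing circle.
The points at distance exactly r from the centre are (3, 7), (-8, -8) — 2 points.

2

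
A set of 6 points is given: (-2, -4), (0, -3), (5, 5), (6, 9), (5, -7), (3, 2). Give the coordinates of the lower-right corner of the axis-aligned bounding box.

x-range [-2, 6], y-range [-7, 9].
The lower-right corner is (6, -7).

(6, -7)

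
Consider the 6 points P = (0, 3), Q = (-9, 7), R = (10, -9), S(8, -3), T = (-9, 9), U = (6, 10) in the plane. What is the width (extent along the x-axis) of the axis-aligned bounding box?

19

max x = 10, min x = -9, so width = 19.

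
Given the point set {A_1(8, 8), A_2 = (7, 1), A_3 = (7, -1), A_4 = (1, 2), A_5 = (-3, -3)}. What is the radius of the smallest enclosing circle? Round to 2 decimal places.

7.78

By Welzl's lemma the MEC is supported by two points (diametrically opposite) or three points (on a circumcircle).
The farthest pair is A_1–A_5 with squared distance 242. The circle on this segment as diameter has centre (2.5, 2.5) and r² = 242/4 = 60.5.
Check A_2: distance² to centre = 22.5 ≤ 60.5, so it lies inside.
All remaining points lie in this disk, and no smaller disk contains both endpoints, so this is the minimum enclosing circle.
r = √(60.5) ≈ 7.78.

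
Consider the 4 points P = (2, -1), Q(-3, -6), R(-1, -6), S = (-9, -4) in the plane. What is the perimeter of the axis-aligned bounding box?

32

Width = max x − min x = 2 − (-9) = 11.
Height = max y − min y = -1 − (-6) = 5.
Perimeter = 2(11 + 5) = 32.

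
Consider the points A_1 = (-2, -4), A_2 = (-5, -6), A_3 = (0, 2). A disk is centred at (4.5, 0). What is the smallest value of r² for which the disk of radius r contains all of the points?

The required radius is the distance from (4.5, 0) to the farthest point.
Squared distances: 58.25, 126.25, 24.25.
Maximum is 126.25, attained at A_2.

126.25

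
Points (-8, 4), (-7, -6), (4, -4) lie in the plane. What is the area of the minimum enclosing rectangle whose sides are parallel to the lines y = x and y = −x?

130

In coordinates u = x + y, v = x − y the rectangle is axis-aligned; the map (x,y)→(u,v) scales areas by 2.
u-values: -4, -13, 0; range = 0 − (-13) = 13.
v-values: -12, -1, 8; range = 8 − (-12) = 20.
Area = (13 × 20) / 2 = 130.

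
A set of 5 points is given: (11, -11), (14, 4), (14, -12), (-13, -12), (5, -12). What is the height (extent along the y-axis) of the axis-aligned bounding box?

max y = 4, min y = -12, so height = 16.

16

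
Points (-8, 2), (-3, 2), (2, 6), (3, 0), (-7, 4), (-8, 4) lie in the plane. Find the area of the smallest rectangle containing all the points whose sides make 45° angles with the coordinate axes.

In coordinates u = x + y, v = x − y the rectangle is axis-aligned; the map (x,y)→(u,v) scales areas by 2.
u-values: -6, -1, 8, 3, -3, -4; range = 8 − (-6) = 14.
v-values: -10, -5, -4, 3, -11, -12; range = 3 − (-12) = 15.
Area = (14 × 15) / 2 = 105.

105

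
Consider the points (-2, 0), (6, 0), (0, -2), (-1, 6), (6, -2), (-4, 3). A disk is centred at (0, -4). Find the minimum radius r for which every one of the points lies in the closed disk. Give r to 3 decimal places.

The required radius is the distance from (0, -4) to the farthest point.
Squared distances: 20, 52, 4, 101, 40, 65.
Maximum is 101, attained at (-1, 6).
r = √101 ≈ 10.050.

10.050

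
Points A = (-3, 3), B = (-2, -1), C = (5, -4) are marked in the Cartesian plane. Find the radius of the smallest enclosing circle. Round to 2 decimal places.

Side lengths²: AB² = 17, AC² = 113, BC² = 58.
Since AC² = 113 ≥ 58 + 17 = 75, the angle opposite AC is not acute, so the smallest enclosing circle has AC as diameter.
Centre = midpoint of AC = (1, -0.5), r² = 113/4 = 28.25.
r = √(28.25) ≈ 5.32.

5.32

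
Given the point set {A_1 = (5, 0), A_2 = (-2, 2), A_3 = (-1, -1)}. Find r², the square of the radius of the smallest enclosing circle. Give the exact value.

Side lengths²: A_1A_2² = 53, A_1A_3² = 37, A_2A_3² = 10.
Since A_1A_2² = 53 ≥ 37 + 10 = 47, the angle opposite A_1A_2 is not acute, so the smallest enclosing circle has A_1A_2 as diameter.
Centre = midpoint of A_1A_2 = (1.5, 1), r² = 53/4 = 13.25.

13.25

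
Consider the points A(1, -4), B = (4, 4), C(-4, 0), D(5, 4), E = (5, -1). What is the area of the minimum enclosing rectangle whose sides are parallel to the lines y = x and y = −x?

In coordinates u = x + y, v = x − y the rectangle is axis-aligned; the map (x,y)→(u,v) scales areas by 2.
u-values: -3, 8, -4, 9, 4; range = 9 − (-4) = 13.
v-values: 5, 0, -4, 1, 6; range = 6 − (-4) = 10.
Area = (13 × 10) / 2 = 65.

65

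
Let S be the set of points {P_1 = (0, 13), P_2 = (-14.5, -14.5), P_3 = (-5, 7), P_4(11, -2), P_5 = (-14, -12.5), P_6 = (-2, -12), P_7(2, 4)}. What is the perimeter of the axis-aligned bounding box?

Width = max x − min x = 11 − (-14.5) = 25.5.
Height = max y − min y = 13 − (-14.5) = 27.5.
Perimeter = 2(25.5 + 27.5) = 106.

106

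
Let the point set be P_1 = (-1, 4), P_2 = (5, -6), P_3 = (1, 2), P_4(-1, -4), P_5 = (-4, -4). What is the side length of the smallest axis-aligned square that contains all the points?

The bounding box has width 9 and height 10.
An axis-aligned square enclosing the set must have side ≥ max(width, height).
So the minimum side is max(9, 10) = 10.

10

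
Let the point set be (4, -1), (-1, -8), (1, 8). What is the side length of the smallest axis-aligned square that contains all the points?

16

The bounding box has width 5 and height 16.
An axis-aligned square enclosing the set must have side ≥ max(width, height).
So the minimum side is max(5, 16) = 16.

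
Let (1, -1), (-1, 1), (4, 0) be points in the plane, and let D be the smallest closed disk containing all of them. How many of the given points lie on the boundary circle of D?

Call the three points A, B, C in the order given.
Side lengths²: AB² = 8, AC² = 10, BC² = 26.
Since BC² = 26 ≥ 10 + 8 = 18, the angle opposite BC is not acute, so the smallest enclosing circle has BC as diameter.
Centre = midpoint of BC = (1.5, 0.5), r² = 26/4 = 6.5.
The points at distance exactly r from the centre are (-1, 1), (4, 0) — 2 points.

2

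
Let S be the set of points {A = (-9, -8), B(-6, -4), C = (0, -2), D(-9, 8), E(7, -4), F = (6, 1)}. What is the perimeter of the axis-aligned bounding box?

64

Width = max x − min x = 7 − (-9) = 16.
Height = max y − min y = 8 − (-8) = 16.
Perimeter = 2(16 + 16) = 64.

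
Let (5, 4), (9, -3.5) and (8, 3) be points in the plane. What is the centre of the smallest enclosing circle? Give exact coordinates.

Call the three points A, B, C in the order given.
Side lengths²: AB² = 72.25, AC² = 10, BC² = 43.25.
Since AB² = 72.25 ≥ 43.25 + 10 = 53.25, the angle opposite AB is not acute, so the smallest enclosing circle has AB as diameter.
Centre = midpoint of AB = (7, 0.25), r² = 72.25/4 = 18.0625.
Centre = (7, 0.25).

(7, 0.25)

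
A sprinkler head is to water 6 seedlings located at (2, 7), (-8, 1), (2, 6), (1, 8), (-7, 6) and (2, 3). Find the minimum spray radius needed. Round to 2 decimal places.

5.83

A smallest enclosing disk is always determined by at most three of the input points on its boundary.
The farthest pair is (2, 7)–(-8, 1) with squared distance 136. The circle on this segment as diameter has centre (-3, 4) and r² = 136/4 = 34.
Check (2, 6): distance² to centre = 29 ≤ 34, so it lies inside.
All remaining points lie in this disk, and no smaller disk contains both endpoints, so this is the minimum enclosing circle.
r = √34 ≈ 5.83.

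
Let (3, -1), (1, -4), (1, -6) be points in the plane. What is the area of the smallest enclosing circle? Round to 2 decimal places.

22.78

Call the three points A, B, C in the order given.
Side lengths²: AB² = 13, AC² = 29, BC² = 4.
Since AC² = 29 ≥ 13 + 4 = 17, the angle opposite AC is not acute, so the smallest enclosing circle has AC as diameter.
Centre = midpoint of AC = (2, -3.5), r² = 29/4 = 7.25.
Area = π·r² = π·7.25 ≈ 22.78.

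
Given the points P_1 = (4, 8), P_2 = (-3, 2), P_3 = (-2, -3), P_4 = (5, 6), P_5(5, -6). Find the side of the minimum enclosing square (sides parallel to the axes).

14

The bounding box has width 8 and height 14.
An axis-aligned square enclosing the set must have side ≥ max(width, height).
So the minimum side is max(8, 14) = 14.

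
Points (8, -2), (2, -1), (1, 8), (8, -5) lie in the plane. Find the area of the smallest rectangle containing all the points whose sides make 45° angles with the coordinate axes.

80

In coordinates u = x + y, v = x − y the rectangle is axis-aligned; the map (x,y)→(u,v) scales areas by 2.
u-values: 6, 1, 9, 3; range = 9 − 1 = 8.
v-values: 10, 3, -7, 13; range = 13 − (-7) = 20.
Area = (8 × 20) / 2 = 80.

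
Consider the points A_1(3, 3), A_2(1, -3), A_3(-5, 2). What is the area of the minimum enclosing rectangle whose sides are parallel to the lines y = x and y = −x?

49.5

In coordinates u = x + y, v = x − y the rectangle is axis-aligned; the map (x,y)→(u,v) scales areas by 2.
u-values: 6, -2, -3; range = 6 − (-3) = 9.
v-values: 0, 4, -7; range = 4 − (-7) = 11.
Area = (9 × 11) / 2 = 49.5.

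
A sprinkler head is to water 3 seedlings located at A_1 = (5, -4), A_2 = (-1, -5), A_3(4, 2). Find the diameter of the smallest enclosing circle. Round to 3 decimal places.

8.602

Side lengths²: A_1A_2² = 37, A_1A_3² = 37, A_2A_3² = 74.
Since A_2A_3² = 74 ≥ 37 + 37 = 74, the angle opposite A_2A_3 is not acute, so the smallest enclosing circle has A_2A_3 as diameter.
Centre = midpoint of A_2A_3 = (1.5, -1.5), r² = 74/4 = 18.5.
Diameter = 2r = 2√(18.5) ≈ 8.602.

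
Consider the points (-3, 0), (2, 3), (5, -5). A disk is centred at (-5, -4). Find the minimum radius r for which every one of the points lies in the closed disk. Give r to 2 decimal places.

The required radius is the distance from (-5, -4) to the farthest point.
Squared distances: 20, 98, 101.
Maximum is 101, attained at (5, -5).
r = √101 ≈ 10.05.

10.05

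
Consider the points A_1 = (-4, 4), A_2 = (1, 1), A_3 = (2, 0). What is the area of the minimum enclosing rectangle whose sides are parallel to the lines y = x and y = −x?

In coordinates u = x + y, v = x − y the rectangle is axis-aligned; the map (x,y)→(u,v) scales areas by 2.
u-values: 0, 2, 2; range = 2 − 0 = 2.
v-values: -8, 0, 2; range = 2 − (-8) = 10.
Area = (2 × 10) / 2 = 10.

10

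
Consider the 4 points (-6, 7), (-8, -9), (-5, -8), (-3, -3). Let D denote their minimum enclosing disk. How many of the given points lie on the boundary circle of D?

2

By Welzl's lemma the MEC is supported by two points (diametrically opposite) or three points (on a circumcircle).
The farthest pair is (-6, 7)–(-8, -9) with squared distance 260. The circle on this segment as diameter has centre (-7, -1) and r² = 260/4 = 65.
Check (-5, -8): distance² to centre = 53 ≤ 65, so it lies inside.
All remaining points lie in this disk, and no smaller disk contains both endpoints, so this is the minimum enclosing circle.
The points at distance exactly r from the centre are (-6, 7), (-8, -9) — 2 points.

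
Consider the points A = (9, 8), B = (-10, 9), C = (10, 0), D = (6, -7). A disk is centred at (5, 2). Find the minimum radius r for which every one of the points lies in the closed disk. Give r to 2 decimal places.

The required radius is the distance from (5, 2) to the farthest point.
Squared distances: 52, 274, 29, 82.
Maximum is 274, attained at B.
r = √274 ≈ 16.55.

16.55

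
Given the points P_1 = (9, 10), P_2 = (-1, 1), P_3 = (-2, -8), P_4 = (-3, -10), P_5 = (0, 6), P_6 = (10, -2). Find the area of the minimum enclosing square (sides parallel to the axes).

400

The bounding box has width 13 and height 20.
An axis-aligned square enclosing the set must have side ≥ max(width, height).
So the minimum side is max(13, 20) = 20.
Area = 20² = 400.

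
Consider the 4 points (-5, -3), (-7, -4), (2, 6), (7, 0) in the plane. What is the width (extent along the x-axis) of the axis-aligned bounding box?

14

max x = 7, min x = -7, so width = 14.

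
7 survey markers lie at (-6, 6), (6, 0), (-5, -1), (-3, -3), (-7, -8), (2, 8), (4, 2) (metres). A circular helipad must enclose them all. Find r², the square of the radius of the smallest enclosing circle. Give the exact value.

84.25

The farthest pair is (-7, -8)–(2, 8) with squared distance 337. The circle on this segment as diameter has centre (-2.5, 0) and r² = 337/4 = 84.25.
Check (-6, 6): distance² to centre = 48.25 ≤ 84.25, so it lies inside.
All remaining points lie in this disk, and no smaller disk contains both endpoints, so this is the minimum enclosing circle.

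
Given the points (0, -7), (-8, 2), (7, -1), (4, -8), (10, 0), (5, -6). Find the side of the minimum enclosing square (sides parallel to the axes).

The bounding box has width 18 and height 10.
An axis-aligned square enclosing the set must have side ≥ max(width, height).
So the minimum side is max(18, 10) = 18.

18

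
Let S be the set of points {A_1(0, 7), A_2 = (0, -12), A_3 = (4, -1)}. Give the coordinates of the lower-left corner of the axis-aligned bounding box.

(0, -12)

x-range [0, 4], y-range [-12, 7].
The lower-left corner is (0, -12).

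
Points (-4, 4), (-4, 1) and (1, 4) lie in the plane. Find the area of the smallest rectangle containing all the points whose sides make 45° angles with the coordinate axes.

20

In coordinates u = x + y, v = x − y the rectangle is axis-aligned; the map (x,y)→(u,v) scales areas by 2.
u-values: 0, -3, 5; range = 5 − (-3) = 8.
v-values: -8, -5, -3; range = -3 − (-8) = 5.
Area = (8 × 5) / 2 = 20.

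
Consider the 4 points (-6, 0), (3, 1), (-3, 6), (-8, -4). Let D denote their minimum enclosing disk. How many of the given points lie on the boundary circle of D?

3

A smallest enclosing disk is always determined by at most three of the input points on its boundary.
The minimum enclosing circle is determined by three boundary points: (3, 1), (-3, 6), (-8, -4).
Their circumcentre is (-105/34, -7/34) with r² = 22265/578.
The farthest remaining point (-6, 0) is at distance² 4925/578 ≤ 22265/578.
The points at distance exactly r from the centre are (3, 1), (-3, 6), (-8, -4) — 3 points.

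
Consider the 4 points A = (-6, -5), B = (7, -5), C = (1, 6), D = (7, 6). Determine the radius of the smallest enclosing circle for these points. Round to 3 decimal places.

The minimum enclosing circle of a finite set is fixed by two of the points (as a diameter) or three (as a circumcircle).
The farthest pair is A–D with squared distance 290. The circle on this segment as diameter has centre (0.5, 0.5) and r² = 290/4 = 72.5.
Check B: distance² to centre = 72.5 ≤ 72.5, so it lies inside.
All remaining points lie in this disk, and no smaller disk contains both endpoints, so this is the minimum enclosing circle.
r = √(72.5) ≈ 8.515.

8.515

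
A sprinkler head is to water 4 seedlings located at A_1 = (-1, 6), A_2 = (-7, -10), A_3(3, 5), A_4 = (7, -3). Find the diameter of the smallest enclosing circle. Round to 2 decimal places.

By Welzl's lemma the MEC is supported by two points (diametrically opposite) or three points (on a circumcircle).
The farthest pair is A_2–A_3 with squared distance 325. The circle on this segment as diameter has centre (-2, -2.5) and r² = 325/4 = 81.25.
Check A_1: distance² to centre = 73.25 ≤ 81.25, so it lies inside.
All remaining points lie in this disk, and no smaller disk contains both endpoints, so this is the minimum enclosing circle.
Diameter = 2r = 2√(81.25) ≈ 18.03.

18.03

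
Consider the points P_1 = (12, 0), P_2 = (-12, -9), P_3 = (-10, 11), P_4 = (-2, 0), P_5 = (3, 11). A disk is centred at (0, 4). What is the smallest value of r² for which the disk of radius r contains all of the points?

313

The required radius is the distance from (0, 4) to the farthest point.
Squared distances: 160, 313, 149, 20, 58.
Maximum is 313, attained at P_2.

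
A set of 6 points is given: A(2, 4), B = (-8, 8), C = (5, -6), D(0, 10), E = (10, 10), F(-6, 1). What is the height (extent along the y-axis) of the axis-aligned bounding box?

max y = 10, min y = -6, so height = 16.

16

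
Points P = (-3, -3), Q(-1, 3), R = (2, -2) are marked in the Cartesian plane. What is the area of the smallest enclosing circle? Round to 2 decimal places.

35.42

Side lengths²: PQ² = 40, PR² = 26, QR² = 34.
Since PQ² = 40 < 34 + 26 = 60, the triangle is acute, so the smallest enclosing circle is the circumcircle.
Circumcentre = (-13/14, -5/14), r² = 1105/98.
Area = π·r² = π·1105/98 ≈ 35.42.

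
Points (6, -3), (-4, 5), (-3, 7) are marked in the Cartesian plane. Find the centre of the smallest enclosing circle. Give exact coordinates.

(1.5, 2)

Call the three points A, B, C in the order given.
Side lengths²: AB² = 164, AC² = 181, BC² = 5.
Since AC² = 181 ≥ 164 + 5 = 169, the angle opposite AC is not acute, so the smallest enclosing circle has AC as diameter.
Centre = midpoint of AC = (1.5, 2), r² = 181/4 = 45.25.
Centre = (1.5, 2).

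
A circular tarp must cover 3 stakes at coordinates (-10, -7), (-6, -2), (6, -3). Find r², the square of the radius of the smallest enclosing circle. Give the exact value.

Call the three points A, B, C in the order given.
Side lengths²: AB² = 41, AC² = 272, BC² = 145.
Since AC² = 272 ≥ 145 + 41 = 186, the angle opposite AC is not acute, so the smallest enclosing circle has AC as diameter.
Centre = midpoint of AC = (-2, -5), r² = 272/4 = 68.

68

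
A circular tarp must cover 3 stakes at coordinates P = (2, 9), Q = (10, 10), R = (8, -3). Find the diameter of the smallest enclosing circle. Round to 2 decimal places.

13.95

Side lengths²: PQ² = 65, PR² = 180, QR² = 173.
Since PR² = 180 < 173 + 65 = 238, the triangle is acute, so the smallest enclosing circle is the circumcircle.
Circumcentre = (114/17, 131/34), r² = 56225/1156.
Diameter = 2r = 2√(56225/1156) ≈ 13.95.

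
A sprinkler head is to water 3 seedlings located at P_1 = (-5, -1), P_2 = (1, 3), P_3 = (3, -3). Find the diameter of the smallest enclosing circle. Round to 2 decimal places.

8.55

Side lengths²: P_1P_2² = 52, P_1P_3² = 68, P_2P_3² = 40.
Since P_1P_3² = 68 < 52 + 40 = 92, the triangle is acute, so the smallest enclosing circle is the circumcircle.
Circumcentre = (-8/11, -10/11), r² = 2210/121.
Diameter = 2r = 2√(2210/121) ≈ 8.55.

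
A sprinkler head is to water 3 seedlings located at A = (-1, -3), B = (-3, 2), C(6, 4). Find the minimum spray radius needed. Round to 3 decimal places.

5.015

Side lengths²: AB² = 29, AC² = 98, BC² = 85.
Since AC² = 98 < 85 + 29 = 114, the triangle is acute, so the smallest enclosing circle is the circumcircle.
Circumcentre = (27/14, 15/14), r² = 2465/98.
r = √(2465/98) ≈ 5.015.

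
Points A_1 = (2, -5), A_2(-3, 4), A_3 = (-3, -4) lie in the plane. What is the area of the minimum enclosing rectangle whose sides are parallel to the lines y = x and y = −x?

56

In coordinates u = x + y, v = x − y the rectangle is axis-aligned; the map (x,y)→(u,v) scales areas by 2.
u-values: -3, 1, -7; range = 1 − (-7) = 8.
v-values: 7, -7, 1; range = 7 − (-7) = 14.
Area = (8 × 14) / 2 = 56.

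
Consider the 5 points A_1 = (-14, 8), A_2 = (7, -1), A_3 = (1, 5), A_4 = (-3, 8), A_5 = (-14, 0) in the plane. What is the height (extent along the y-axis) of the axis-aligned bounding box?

9

max y = 8, min y = -1, so height = 9.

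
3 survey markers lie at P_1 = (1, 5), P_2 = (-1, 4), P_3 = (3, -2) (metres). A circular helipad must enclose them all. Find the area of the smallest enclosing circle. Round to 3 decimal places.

Side lengths²: P_1P_2² = 5, P_1P_3² = 53, P_2P_3² = 52.
Since P_1P_3² = 53 < 52 + 5 = 57, the triangle is acute, so the smallest enclosing circle is the circumcircle.
Circumcentre = (1.5625, 1.375), r² = 13.45703125.
Area = π·r² = π·13.45703125 ≈ 42.277.

42.277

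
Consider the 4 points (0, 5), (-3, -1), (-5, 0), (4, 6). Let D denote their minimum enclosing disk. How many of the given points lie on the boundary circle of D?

A smallest enclosing disk is always determined by at most three of the input points on its boundary.
The farthest pair is (-5, 0)–(4, 6) with squared distance 117. The circle on this segment as diameter has centre (-0.5, 3) and r² = 117/4 = 29.25.
Check (0, 5): distance² to centre = 4.25 ≤ 29.25, so it lies inside.
All remaining points lie in this disk, and no smaller disk contains both endpoints, so this is the minimum enclosing circle.
The points at distance exactly r from the centre are (-5, 0), (4, 6) — 2 points.

2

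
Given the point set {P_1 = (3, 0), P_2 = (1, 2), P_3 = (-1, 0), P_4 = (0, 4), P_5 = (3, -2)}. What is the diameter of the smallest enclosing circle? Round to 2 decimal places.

6.71

By Welzl's lemma the MEC is supported by two points (diametrically opposite) or three points (on a circumcircle).
The farthest pair is P_4–P_5 with squared distance 45. The circle on this segment as diameter has centre (1.5, 1) and r² = 45/4 = 11.25.
Check P_1: distance² to centre = 3.25 ≤ 11.25, so it lies inside.
All remaining points lie in this disk, and no smaller disk contains both endpoints, so this is the minimum enclosing circle.
Diameter = 2r = 2√(11.25) ≈ 6.71.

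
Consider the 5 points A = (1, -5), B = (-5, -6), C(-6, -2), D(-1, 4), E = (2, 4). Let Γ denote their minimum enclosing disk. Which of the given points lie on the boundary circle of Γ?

B, E

By Welzl's lemma the MEC is supported by two points (diametrically opposite) or three points (on a circumcircle).
The farthest pair is B–E with squared distance 149. The circle on this segment as diameter has centre (-1.5, -1) and r² = 149/4 = 37.25.
Check A: distance² to centre = 22.25 ≤ 37.25, so it lies inside.
All remaining points lie in this disk, and no smaller disk contains both endpoints, so this is the minimum enclosing circle.
The points at distance exactly r from the centre are B, E — 2 points.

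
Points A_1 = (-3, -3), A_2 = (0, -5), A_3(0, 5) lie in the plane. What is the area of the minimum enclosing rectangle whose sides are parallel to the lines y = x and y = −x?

In coordinates u = x + y, v = x − y the rectangle is axis-aligned; the map (x,y)→(u,v) scales areas by 2.
u-values: -6, -5, 5; range = 5 − (-6) = 11.
v-values: 0, 5, -5; range = 5 − (-5) = 10.
Area = (11 × 10) / 2 = 55.

55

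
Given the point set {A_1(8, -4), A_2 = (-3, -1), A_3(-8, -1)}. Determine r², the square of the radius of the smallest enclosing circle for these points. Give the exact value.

Side lengths²: A_1A_2² = 130, A_1A_3² = 265, A_2A_3² = 25.
Since A_1A_3² = 265 ≥ 130 + 25 = 155, the angle opposite A_1A_3 is not acute, so the smallest enclosing circle has A_1A_3 as diameter.
Centre = midpoint of A_1A_3 = (0, -2.5), r² = 265/4 = 66.25.

66.25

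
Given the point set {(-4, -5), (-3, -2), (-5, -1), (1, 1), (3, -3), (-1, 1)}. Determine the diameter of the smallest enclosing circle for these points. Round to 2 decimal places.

By Welzl's lemma the MEC is supported by two points (diametrically opposite) or three points (on a circumcircle).
The minimum enclosing circle is determined by three boundary points: (-4, -5), (-5, -1), (3, -3).
Their circumcentre is (-31/30, -32/15) with r² = 15317/900.
The farthest remaining point (1, 1) is at distance² 12557/900 ≤ 15317/900.
Diameter = 2r = 2√(15317/900) ≈ 8.25.

8.25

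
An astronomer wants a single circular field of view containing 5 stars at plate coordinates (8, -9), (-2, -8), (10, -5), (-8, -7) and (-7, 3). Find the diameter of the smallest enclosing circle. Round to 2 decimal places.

The minimum enclosing circle of a finite set is fixed by two of the points (as a diameter) or three (as a circumcircle).
The minimum enclosing circle is determined by three boundary points: (8, -9), (10, -5), (-7, 3).
Their circumcentre is (9/14, -79/28) with r² = 72365/784.
The farthest remaining point (-8, -7) is at distance² 72253/784 ≤ 72365/784.
Diameter = 2r = 2√(72365/784) ≈ 19.21.

19.21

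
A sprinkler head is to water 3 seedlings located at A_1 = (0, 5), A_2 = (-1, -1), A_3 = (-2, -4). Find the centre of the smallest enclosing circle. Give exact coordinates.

(-1, 0.5)

Side lengths²: A_1A_2² = 37, A_1A_3² = 85, A_2A_3² = 10.
Since A_1A_3² = 85 ≥ 37 + 10 = 47, the angle opposite A_1A_3 is not acute, so the smallest enclosing circle has A_1A_3 as diameter.
Centre = midpoint of A_1A_3 = (-1, 0.5), r² = 85/4 = 21.25.
Centre = (-1, 0.5).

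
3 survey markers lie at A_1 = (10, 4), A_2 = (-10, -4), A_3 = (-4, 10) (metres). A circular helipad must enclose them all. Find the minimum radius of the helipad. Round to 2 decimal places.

Side lengths²: A_1A_2² = 464, A_1A_3² = 232, A_2A_3² = 232.
Since A_1A_2² = 464 ≥ 232 + 232 = 464, the angle opposite A_1A_2 is not acute, so the smallest enclosing circle has A_1A_2 as diameter.
Centre = midpoint of A_1A_2 = (0, 0), r² = 464/4 = 116.
r = √116 ≈ 10.77.

10.77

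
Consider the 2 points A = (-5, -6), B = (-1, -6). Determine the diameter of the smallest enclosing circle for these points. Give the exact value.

The smallest circle enclosing two points has them as diameter endpoints.
Centre = midpoint = (-3, -6); r² = |AB|²/4 = 16/4 = 4.
Diameter = 2r = 2√4 = 4.

4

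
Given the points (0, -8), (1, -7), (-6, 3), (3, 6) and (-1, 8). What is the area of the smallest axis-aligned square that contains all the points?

The bounding box has width 9 and height 16.
An axis-aligned square enclosing the set must have side ≥ max(width, height).
So the minimum side is max(9, 16) = 16.
Area = 16² = 256.

256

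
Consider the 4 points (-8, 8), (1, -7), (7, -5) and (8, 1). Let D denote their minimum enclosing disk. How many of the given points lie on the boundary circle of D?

2

A smallest enclosing disk is always determined by at most three of the input points on its boundary.
The farthest pair is (-8, 8)–(7, -5) with squared distance 394. The circle on this segment as diameter has centre (-0.5, 1.5) and r² = 394/4 = 98.5.
Check (1, -7): distance² to centre = 74.5 ≤ 98.5, so it lies inside.
All remaining points lie in this disk, and no smaller disk contains both endpoints, so this is the minimum enclosing circle.
The points at distance exactly r from the centre are (-8, 8), (7, -5) — 2 points.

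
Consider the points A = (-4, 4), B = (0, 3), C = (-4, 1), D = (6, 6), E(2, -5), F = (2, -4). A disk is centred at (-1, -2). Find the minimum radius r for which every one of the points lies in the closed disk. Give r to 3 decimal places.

10.630

The required radius is the distance from (-1, -2) to the farthest point.
Squared distances: 45, 26, 18, 113, 18, 13.
Maximum is 113, attained at D.
r = √113 ≈ 10.630.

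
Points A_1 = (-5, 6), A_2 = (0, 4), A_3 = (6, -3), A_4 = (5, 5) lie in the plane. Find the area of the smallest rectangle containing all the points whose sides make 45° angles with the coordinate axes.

In coordinates u = x + y, v = x − y the rectangle is axis-aligned; the map (x,y)→(u,v) scales areas by 2.
u-values: 1, 4, 3, 10; range = 10 − 1 = 9.
v-values: -11, -4, 9, 0; range = 9 − (-11) = 20.
Area = (9 × 20) / 2 = 90.

90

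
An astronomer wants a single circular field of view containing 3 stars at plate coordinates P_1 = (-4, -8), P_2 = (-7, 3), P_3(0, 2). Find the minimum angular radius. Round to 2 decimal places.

Side lengths²: P_1P_2² = 130, P_1P_3² = 116, P_2P_3² = 50.
Since P_1P_2² = 130 < 116 + 50 = 166, the triangle is acute, so the smallest enclosing circle is the circumcircle.
Circumcentre = (-154/37, -79/37), r² = 47125/1369.
r = √(47125/1369) ≈ 5.87.

5.87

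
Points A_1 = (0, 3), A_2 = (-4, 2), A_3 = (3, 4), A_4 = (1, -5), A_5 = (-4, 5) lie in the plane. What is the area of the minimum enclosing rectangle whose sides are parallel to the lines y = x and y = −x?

In coordinates u = x + y, v = x − y the rectangle is axis-aligned; the map (x,y)→(u,v) scales areas by 2.
u-values: 3, -2, 7, -4, 1; range = 7 − (-4) = 11.
v-values: -3, -6, -1, 6, -9; range = 6 − (-9) = 15.
Area = (11 × 15) / 2 = 82.5.

82.5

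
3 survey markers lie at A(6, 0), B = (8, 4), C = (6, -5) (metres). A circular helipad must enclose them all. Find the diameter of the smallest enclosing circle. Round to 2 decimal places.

9.22

Side lengths²: AB² = 20, AC² = 25, BC² = 85.
Since BC² = 85 ≥ 25 + 20 = 45, the angle opposite BC is not acute, so the smallest enclosing circle has BC as diameter.
Centre = midpoint of BC = (7, -0.5), r² = 85/4 = 21.25.
Diameter = 2r = 2√(21.25) ≈ 9.22.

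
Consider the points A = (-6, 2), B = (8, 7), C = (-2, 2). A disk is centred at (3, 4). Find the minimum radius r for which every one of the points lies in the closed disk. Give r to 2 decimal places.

The required radius is the distance from (3, 4) to the farthest point.
Squared distances: 85, 34, 29.
Maximum is 85, attained at A.
r = √85 ≈ 9.22.

9.22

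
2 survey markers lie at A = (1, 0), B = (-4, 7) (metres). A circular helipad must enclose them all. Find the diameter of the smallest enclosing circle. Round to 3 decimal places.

The smallest circle enclosing two points has them as diameter endpoints.
Centre = midpoint = (-1.5, 3.5); r² = |AB|²/4 = 74/4 = 18.5.
Diameter = 2r = 2√(18.5) ≈ 8.602.

8.602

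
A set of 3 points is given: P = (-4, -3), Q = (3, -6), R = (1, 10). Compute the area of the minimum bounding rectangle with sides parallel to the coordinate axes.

x ranges over [-4, 3], width 7.
y ranges over [-6, 10], height 16.
Area = 7 × 16 = 112.

112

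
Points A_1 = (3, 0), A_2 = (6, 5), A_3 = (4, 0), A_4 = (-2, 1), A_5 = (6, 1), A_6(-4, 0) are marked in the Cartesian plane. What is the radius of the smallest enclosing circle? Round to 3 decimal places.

The farthest pair is A_2–A_6 with squared distance 125. The circle on this segment as diameter has centre (1, 2.5) and r² = 125/4 = 31.25.
Check A_1: distance² to centre = 10.25 ≤ 31.25, so it lies inside.
All remaining points lie in this disk, and no smaller disk contains both endpoints, so this is the minimum enclosing circle.
r = √(31.25) ≈ 5.590.

5.590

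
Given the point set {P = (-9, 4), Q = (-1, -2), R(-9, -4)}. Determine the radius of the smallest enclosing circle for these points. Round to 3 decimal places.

5.154

Side lengths²: PQ² = 100, PR² = 64, QR² = 68.
Since PQ² = 100 < 68 + 64 = 132, the triangle is acute, so the smallest enclosing circle is the circumcircle.
Circumcentre = (-5.75, 0), r² = 26.5625.
r = √(26.5625) ≈ 5.154.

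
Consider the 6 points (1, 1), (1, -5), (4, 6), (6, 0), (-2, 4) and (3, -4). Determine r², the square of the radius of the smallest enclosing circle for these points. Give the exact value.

A smallest enclosing disk is always determined by at most three of the input points on its boundary.
The farthest pair is (1, -5)–(4, 6) with squared distance 130. The circle on this segment as diameter has centre (2.5, 0.5) and r² = 130/4 = 32.5.
Check (1, 1): distance² to centre = 2.5 ≤ 32.5, so it lies inside.
All remaining points lie in this disk, and no smaller disk contains both endpoints, so this is the minimum enclosing circle.

32.5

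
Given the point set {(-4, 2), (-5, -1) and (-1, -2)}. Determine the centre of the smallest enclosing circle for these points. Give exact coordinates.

Call the three points A, B, C in the order given.
Side lengths²: AB² = 10, AC² = 25, BC² = 17.
Since AC² = 25 < 17 + 10 = 27, the triangle is acute, so the smallest enclosing circle is the circumcircle.
Circumcentre = (-69/26, -3/26), r² = 2125/338.
Centre = (-69/26, -3/26).

(-69/26, -3/26)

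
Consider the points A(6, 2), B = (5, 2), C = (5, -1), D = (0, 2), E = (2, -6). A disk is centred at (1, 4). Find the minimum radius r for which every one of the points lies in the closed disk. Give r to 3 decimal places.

10.050

The required radius is the distance from (1, 4) to the farthest point.
Squared distances: 29, 20, 41, 5, 101.
Maximum is 101, attained at E.
r = √101 ≈ 10.050.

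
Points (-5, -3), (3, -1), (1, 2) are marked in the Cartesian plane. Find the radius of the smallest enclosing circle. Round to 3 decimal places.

Call the three points A, B, C in the order given.
Side lengths²: AB² = 68, AC² = 61, BC² = 13.
Since AB² = 68 < 61 + 13 = 74, the triangle is acute, so the smallest enclosing circle is the circumcircle.
Circumcentre = (-31/28, -11/7), r² = 13481/784.
r = √(13481/784) ≈ 4.147.

4.147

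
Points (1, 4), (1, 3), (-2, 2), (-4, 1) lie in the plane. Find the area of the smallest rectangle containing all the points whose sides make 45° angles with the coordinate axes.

In coordinates u = x + y, v = x − y the rectangle is axis-aligned; the map (x,y)→(u,v) scales areas by 2.
u-values: 5, 4, 0, -3; range = 5 − (-3) = 8.
v-values: -3, -2, -4, -5; range = -2 − (-5) = 3.
Area = (8 × 3) / 2 = 12.

12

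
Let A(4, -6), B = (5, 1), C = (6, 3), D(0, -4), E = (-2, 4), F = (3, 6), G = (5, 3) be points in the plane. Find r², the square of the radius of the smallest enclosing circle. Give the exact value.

A smallest enclosing disk is always determined by at most three of the input points on its boundary.
The minimum enclosing circle is determined by three boundary points: A, E, F.
Their circumcentre is (157/62, -5/62) with r² = 71485/1922.
The farthest remaining point D is at distance² 41849/1922 ≤ 71485/1922.

71485/1922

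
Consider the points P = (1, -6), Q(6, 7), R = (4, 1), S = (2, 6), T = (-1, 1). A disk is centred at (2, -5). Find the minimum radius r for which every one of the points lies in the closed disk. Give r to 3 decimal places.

12.649

The required radius is the distance from (2, -5) to the farthest point.
Squared distances: 2, 160, 40, 121, 45.
Maximum is 160, attained at Q.
r = √160 ≈ 12.649.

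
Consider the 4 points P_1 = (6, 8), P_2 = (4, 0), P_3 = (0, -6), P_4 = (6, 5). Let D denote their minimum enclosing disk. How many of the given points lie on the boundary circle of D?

A smallest enclosing disk is always determined by at most three of the input points on its boundary.
The farthest pair is P_1–P_3 with squared distance 232. The circle on this segment as diameter has centre (3, 1) and r² = 232/4 = 58.
Check P_2: distance² to centre = 2 ≤ 58, so it lies inside.
All remaining points lie in this disk, and no smaller disk contains both endpoints, so this is the minimum enclosing circle.
The points at distance exactly r from the centre are P_1, P_3 — 2 points.

2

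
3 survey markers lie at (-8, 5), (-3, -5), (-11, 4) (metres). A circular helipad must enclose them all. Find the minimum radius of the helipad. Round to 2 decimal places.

Call the three points A, B, C in the order given.
Side lengths²: AB² = 125, AC² = 10, BC² = 145.
Since BC² = 145 ≥ 125 + 10 = 135, the angle opposite BC is not acute, so the smallest enclosing circle has BC as diameter.
Centre = midpoint of BC = (-7, -0.5), r² = 145/4 = 36.25.
r = √(36.25) ≈ 6.02.

6.02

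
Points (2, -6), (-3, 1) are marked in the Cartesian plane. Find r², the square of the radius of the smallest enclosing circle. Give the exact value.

The smallest circle enclosing two points has them as diameter endpoints.
Centre = midpoint = (-0.5, -2.5); r² = |(2, -6)−(-3, 1)|²/4 = 74/4 = 18.5.

18.5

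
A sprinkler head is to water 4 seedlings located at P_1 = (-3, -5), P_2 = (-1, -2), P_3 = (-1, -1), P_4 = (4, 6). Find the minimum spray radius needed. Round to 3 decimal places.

The minimum enclosing circle of a finite set is fixed by two of the points (as a diameter) or three (as a circumcircle).
The farthest pair is P_1–P_4 with squared distance 170. The circle on this segment as diameter has centre (0.5, 0.5) and r² = 170/4 = 42.5.
Check P_2: distance² to centre = 8.5 ≤ 42.5, so it lies inside.
All remaining points lie in this disk, and no smaller disk contains both endpoints, so this is the minimum enclosing circle.
r = √(42.5) ≈ 6.519.

6.519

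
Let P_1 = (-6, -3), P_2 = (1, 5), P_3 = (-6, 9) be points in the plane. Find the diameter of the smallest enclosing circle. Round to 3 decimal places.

Side lengths²: P_1P_2² = 113, P_1P_3² = 144, P_2P_3² = 65.
Since P_1P_3² = 144 < 113 + 65 = 178, the triangle is acute, so the smallest enclosing circle is the circumcircle.
Circumcentre = (-67/14, 3), r² = 7345/196.
Diameter = 2r = 2√(7345/196) ≈ 12.243.

12.243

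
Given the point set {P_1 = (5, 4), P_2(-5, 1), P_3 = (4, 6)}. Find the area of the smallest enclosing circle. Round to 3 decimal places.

Side lengths²: P_1P_2² = 109, P_1P_3² = 5, P_2P_3² = 106.
Since P_1P_2² = 109 < 106 + 5 = 111, the triangle is acute, so the smallest enclosing circle is the circumcircle.
Circumcentre = (-3/46, 125/46), r² = 28885/1058.
Area = π·r² = π·28885/1058 ≈ 85.770.

85.770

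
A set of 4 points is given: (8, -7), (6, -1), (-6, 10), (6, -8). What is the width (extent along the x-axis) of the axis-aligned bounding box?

max x = 8, min x = -6, so width = 14.

14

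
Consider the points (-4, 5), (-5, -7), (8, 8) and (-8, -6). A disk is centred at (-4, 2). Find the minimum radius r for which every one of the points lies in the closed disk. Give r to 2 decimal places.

13.42

The required radius is the distance from (-4, 2) to the farthest point.
Squared distances: 9, 82, 180, 80.
Maximum is 180, attained at (8, 8).
r = √180 ≈ 13.42.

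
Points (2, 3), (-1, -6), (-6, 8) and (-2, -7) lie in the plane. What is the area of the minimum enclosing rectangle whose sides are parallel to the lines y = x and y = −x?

133

In coordinates u = x + y, v = x − y the rectangle is axis-aligned; the map (x,y)→(u,v) scales areas by 2.
u-values: 5, -7, 2, -9; range = 5 − (-9) = 14.
v-values: -1, 5, -14, 5; range = 5 − (-14) = 19.
Area = (14 × 19) / 2 = 133.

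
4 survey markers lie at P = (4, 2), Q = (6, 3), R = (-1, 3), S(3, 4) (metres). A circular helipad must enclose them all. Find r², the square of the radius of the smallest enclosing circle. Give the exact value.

12.25

The minimum enclosing circle of a finite set is fixed by two of the points (as a diameter) or three (as a circumcircle).
The farthest pair is Q–R with squared distance 49. The circle on this segment as diameter has centre (2.5, 3) and r² = 49/4 = 12.25.
Check P: distance² to centre = 3.25 ≤ 12.25, so it lies inside.
All remaining points lie in this disk, and no smaller disk contains both endpoints, so this is the minimum enclosing circle.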